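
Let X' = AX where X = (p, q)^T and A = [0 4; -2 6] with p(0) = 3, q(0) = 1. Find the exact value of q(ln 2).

A = [[0,4],[-2,6]]; eigenvalues λ = 4, 2.
Eigenvectors: (1,1) for λ=4, (2,1) for λ=2.
From the initial condition, c_1 = -1, c_2 = 2.
q(ln 2) = (-1)(2^4)(1) + (2)(2^2)(1) = -8.

-8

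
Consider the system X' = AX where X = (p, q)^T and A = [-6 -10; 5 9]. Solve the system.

Coefficient matrix A = [[-6, -10], [5, 9]].
Characteristic polynomial det(A - λI) = λ^2 - 3λ - 4 = 0.
Eigenvalues λ = -1, 4.
For λ=-1: (A-λI) row 1 is [-5, -10], so an eigenvector is (-2, 1).
For λ=4: (A-λI) row 1 is [-10, -10], so an eigenvector is (1, -1).
General solution: K_1e^(-t)(-2,1) + K_2e^(4t)(1,-1).

p(t) = -2K_1e^(-t) + K_2e^(4t), q(t) = K_1e^(-t) - K_2e^(4t)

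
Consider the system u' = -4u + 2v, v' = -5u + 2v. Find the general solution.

Coefficient matrix A = [[-4, 2], [-5, 2]].
Characteristic polynomial det(A - λI) = λ^2 + 2λ + 2 = 0.
Eigenvalues λ = -1 ± i (complex conjugate pair).
For λ=-1+i: an eigenvector is (1,1) - i(-1,-2) = (1 + i, 1 + 2i).
A real fundamental pair from Re and Im of e^((-1+i)t)v: X_1 = e^(-t)(cos(t)·(1,1) + sin(t)·(-1,-2)), X_2 = e^(-t)(sin(t)·(1,1) - cos(t)·(-1,-2)).
General solution: C_1X_1 + C_2X_2.

u(t) = -C_1e^(-t)sin(t) + C_1e^(-t)cos(t) + C_2e^(-t)sin(t) + C_2e^(-t)cos(t), v(t) = -2C_1e^(-t)sin(t) + C_1e^(-t)cos(t) + C_2e^(-t)sin(t) + 2C_2e^(-t)cos(t)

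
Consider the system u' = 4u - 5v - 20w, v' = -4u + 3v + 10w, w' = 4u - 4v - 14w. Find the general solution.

Coefficient matrix A = [[4, -5, -20], [-4, 3, 10], [4, -4, -14]].
det(A - λI) = 0 gives eigenvalues λ = -4, -1, -2.
For λ=-4: eigenvector (-5,0,-2).
For λ=-1: eigenvector (1,1,0).
For λ=-2: eigenvector (5,2,1).
General solution: c_1e^(-4t)(-5,0,-2) + c_2e^(-t)(1,1,0) + c_3e^(-2t)(5,2,1).

u(t) = -5c_1e^(-4t) + c_2e^(-t) + 5c_3e^(-2t), v(t) = c_2e^(-t) + 2c_3e^(-2t), w(t) = -2c_1e^(-4t) + c_3e^(-2t)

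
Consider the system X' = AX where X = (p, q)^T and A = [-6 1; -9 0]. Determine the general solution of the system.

Coefficient matrix A = [[-6, 1], [-9, 0]].
Characteristic polynomial det(A - λI) = λ^2 + 6λ + 9 = 0.
Single eigenvalue λ = -3 with algebraic multiplicity 2.
Eigenvector v = (-1,-3); generalized eigenvector w with (A-λI)w=v is (1,2).
General solution: e^(-3t)[K_1·v + K_2·(t·v + w)].

p(t) = -K_1e^(-3t) - K_2te^(-3t) + K_2e^(-3t), q(t) = -3K_1e^(-3t) - 3K_2te^(-3t) + 2K_2e^(-3t)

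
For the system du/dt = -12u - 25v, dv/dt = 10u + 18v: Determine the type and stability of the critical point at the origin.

unstable spiral

A = [[-12,-25],[10,18]]; det(A-λI) = λ^2 - 6λ + 34.
λ = 3 ± 5i: positive real part.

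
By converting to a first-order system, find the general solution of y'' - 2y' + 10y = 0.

Let x_1 = y, x_2 = y'. Then x_1' = x_2 and x_2' = -10x_1 + 2x_2.
A = [[0,1],[-10,2]]; det(A-λI) = λ^2 - 2λ + 10.
Eigenvalues λ = 1 ± 3i.

y(t) = c_1e^(t)cos(3t) + c_2e^(t)sin(3t)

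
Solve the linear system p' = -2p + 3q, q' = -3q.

Coefficient matrix A = [[-2, 3], [0, -3]].
Characteristic polynomial det(A - λI) = λ^2 + 5λ + 6 = 0.
Eigenvalues λ = -3, -2.
For λ=-3: (A-λI) row 1 is [1, 3], so an eigenvector is (-3, 1).
For λ=-2: (A-λI) row 1 is [0, 3], so an eigenvector is (-1, 0).
General solution: C_1e^(-3t)(-3,1) + C_2e^(-2t)(-1,0).

p(t) = -3C_1e^(-3t) - C_2e^(-2t), q(t) = C_1e^(-3t)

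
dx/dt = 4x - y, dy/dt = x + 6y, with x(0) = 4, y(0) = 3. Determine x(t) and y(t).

x(t) = -7te^(5t) + 4e^(5t), y(t) = 7te^(5t) + 3e^(5t)

Coefficient matrix A = [[4, -1], [1, 6]].
Characteristic polynomial det(A - λI) = λ^2 - 10λ + 25 = 0.
Single eigenvalue λ = 5 with algebraic multiplicity 2.
Eigenvector v = (1,-1); generalized eigenvector w with (A-λI)w=v is (-3,2).
General solution: e^(5t)[c_1·v + c_2·(t·v + w)].
Applying x(0)=4, y(0)=3 gives c_1=-17, c_2=-7.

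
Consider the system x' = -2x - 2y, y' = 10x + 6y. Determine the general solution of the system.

Coefficient matrix A = [[-2, -2], [10, 6]].
Characteristic polynomial det(A - λI) = λ^2 - 4λ + 8 = 0.
Eigenvalues λ = 2 ± 2i (complex conjugate pair).
For λ=2+2i: an eigenvector is (1,-2) - i(0,1) = (1, -2 - i).
A real fundamental pair from Re and Im of e^((2+2i)t)v: X_1 = e^(2t)(cos(2t)·(1,-2) + sin(2t)·(0,1)), X_2 = e^(2t)(sin(2t)·(1,-2) - cos(2t)·(0,1)).
General solution: c_1X_1 + c_2X_2.

x(t) = c_1e^(2t)cos(2t) + c_2e^(2t)sin(2t), y(t) = c_1e^(2t)sin(2t) - 2c_1e^(2t)cos(2t) - 2c_2e^(2t)sin(2t) - c_2e^(2t)cos(2t)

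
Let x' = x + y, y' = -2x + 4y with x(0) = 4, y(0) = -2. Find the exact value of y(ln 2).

-56

A = [[1,1],[-2,4]]; eigenvalues λ = 2, 3.
Eigenvectors: (1,1) for λ=2, (-1,-2) for λ=3.
From the initial condition, c_1 = 10, c_2 = 6.
y(ln 2) = (10)(2^2)(1) + (6)(2^3)(-2) = -56.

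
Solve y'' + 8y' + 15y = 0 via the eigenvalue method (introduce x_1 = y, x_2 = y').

y(t) = K_1e^(-5t) + K_2e^(-3t)

Let x_1 = y, x_2 = y'. Then x_1' = x_2 and x_2' = -15x_1 - 8x_2.
A = [[0,1],[-15,-8]]; det(A-λI) = λ^2 + 8λ + 15.
Eigenvalues λ = -5, -3 with eigenvectors (1,-5), (1,-3).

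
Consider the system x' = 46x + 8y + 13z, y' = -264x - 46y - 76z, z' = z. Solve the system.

Coefficient matrix A = [[46, 8, 13], [-264, -46, -76], [0, 0, 1]].
det(A - λI) = 0 gives eigenvalues λ = 1, 2, -2.
For λ=1: eigenvector (-1,4,1).
For λ=2: eigenvector (2,-11,0).
For λ=-2: eigenvector (1,-6,0).
General solution: C_1e^(t)(-1,4,1) + C_2e^(2t)(2,-11,0) + C_3e^(-2t)(1,-6,0).

x(t) = -C_1e^(t) + 2C_2e^(2t) + C_3e^(-2t), y(t) = 4C_1e^(t) - 11C_2e^(2t) - 6C_3e^(-2t), z(t) = C_1e^(t)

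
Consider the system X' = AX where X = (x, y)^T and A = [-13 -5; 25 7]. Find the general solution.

Coefficient matrix A = [[-13, -5], [25, 7]].
Characteristic polynomial det(A - λI) = λ^2 + 6λ + 34 = 0.
Eigenvalues λ = -3 ± 5i (complex conjugate pair).
For λ=-3+5i: an eigenvector is (0,-1) - i(1,-2) = (0 - i, -1 + 2i).
A real fundamental pair from Re and Im of e^((-3+5i)t)v: X_1 = e^(-3t)(cos(5t)·(0,-1) + sin(5t)·(1,-2)), X_2 = e^(-3t)(sin(5t)·(0,-1) - cos(5t)·(1,-2)).
General solution: K_1X_1 + K_2X_2.

x(t) = K_1e^(-3t)sin(5t) - K_2e^(-3t)cos(5t), y(t) = -2K_1e^(-3t)sin(5t) - K_1e^(-3t)cos(5t) - K_2e^(-3t)sin(5t) + 2K_2e^(-3t)cos(5t)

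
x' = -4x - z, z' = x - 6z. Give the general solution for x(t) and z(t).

Coefficient matrix A = [[-4, -1], [1, -6]].
Characteristic polynomial det(A - λI) = λ^2 + 10λ + 25 = 0.
Single eigenvalue λ = -5 with algebraic multiplicity 2.
Eigenvector v = (-1,-1); generalized eigenvector w with (A-λI)w=v is (2,3).
General solution: e^(-5t)[c_1·v + c_2·(t·v + w)].

x(t) = -c_1e^(-5t) - c_2te^(-5t) + 2c_2e^(-5t), z(t) = -c_1e^(-5t) - c_2te^(-5t) + 3c_2e^(-5t)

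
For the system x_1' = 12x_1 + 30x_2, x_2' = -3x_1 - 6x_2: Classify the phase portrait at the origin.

unstable spiral

A = [[12,30],[-3,-6]]; det(A-λI) = λ^2 - 6λ + 18.
λ = 3 ± 3i: positive real part.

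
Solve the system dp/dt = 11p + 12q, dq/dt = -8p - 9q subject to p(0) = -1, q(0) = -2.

p(t) = -9e^(3t) + 8e^(-t), q(t) = 6e^(3t) - 8e^(-t)

Coefficient matrix A = [[11, 12], [-8, -9]].
Characteristic polynomial det(A - λI) = λ^2 - 2λ - 3 = 0.
Eigenvalues λ = -1, 3.
For λ=-1: (A-λI) row 1 is [12, 12], so an eigenvector is (-1, 1).
For λ=3: (A-λI) row 1 is [8, 12], so an eigenvector is (-3, 2).
General solution: C_1e^(-t)(-1,1) + C_2e^(3t)(-3,2).
Applying p(0)=-1, q(0)=-2 gives C_1=-8, C_2=3.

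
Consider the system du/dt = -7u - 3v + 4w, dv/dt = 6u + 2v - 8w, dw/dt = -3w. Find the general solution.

Coefficient matrix A = [[-7, -3, 4], [6, 2, -8], [0, 0, -3]].
det(A - λI) = 0 gives eigenvalues λ = -3, -1, -4.
For λ=-3: eigenvector (-2,4,1).
For λ=-1: eigenvector (-1,2,0).
For λ=-4: eigenvector (1,-1,0).
General solution: K_1e^(-3t)(-2,4,1) + K_2e^(-t)(-1,2,0) + K_3e^(-4t)(1,-1,0).

u(t) = -2K_1e^(-3t) - K_2e^(-t) + K_3e^(-4t), v(t) = 4K_1e^(-3t) + 2K_2e^(-t) - K_3e^(-4t), w(t) = K_1e^(-3t)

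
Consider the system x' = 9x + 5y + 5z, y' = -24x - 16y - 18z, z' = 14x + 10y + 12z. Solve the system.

Coefficient matrix A = [[9, 5, 5], [-24, -16, -18], [14, 10, 12]].
det(A - λI) = 0 gives eigenvalues λ = 4, 2, -1.
For λ=4: eigenvector (1,-3,2).
For λ=2: eigenvector (0,-1,1).
For λ=-1: eigenvector (-1,4,-2).
General solution: K_1e^(4t)(1,-3,2) + K_2e^(2t)(0,-1,1) + K_3e^(-t)(-1,4,-2).

x(t) = K_1e^(4t) - K_3e^(-t), y(t) = -3K_1e^(4t) - K_2e^(2t) + 4K_3e^(-t), z(t) = 2K_1e^(4t) + K_2e^(2t) - 2K_3e^(-t)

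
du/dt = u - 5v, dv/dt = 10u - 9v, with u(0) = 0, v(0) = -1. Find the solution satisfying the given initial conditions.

u(t) = e^(-4t)sin(5t), v(t) = e^(-4t)sin(5t) - e^(-4t)cos(5t)

Coefficient matrix A = [[1, -5], [10, -9]].
Characteristic polynomial det(A - λI) = λ^2 + 8λ + 41 = 0.
Eigenvalues λ = -4 ± 5i (complex conjugate pair).
For λ=-4+5i: an eigenvector is (0,1) - i(-1,-1) = (0 + i, 1 + i).
A real fundamental pair from Re and Im of e^((-4+5i)t)v: X_1 = e^(-4t)(cos(5t)·(0,1) + sin(5t)·(-1,-1)), X_2 = e^(-4t)(sin(5t)·(0,1) - cos(5t)·(-1,-1)).
General solution: C_1X_1 + C_2X_2.
Applying u(0)=0, v(0)=-1 gives C_1=-1, C_2=0.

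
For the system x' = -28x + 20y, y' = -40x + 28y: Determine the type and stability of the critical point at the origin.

A = [[-28,20],[-40,28]]; det(A-λI) = λ^2 + 16.
λ = 0 ± 4i: zero real part.

center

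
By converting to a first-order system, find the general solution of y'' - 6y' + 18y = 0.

y(t) = K_1e^(3t)cos(3t) + K_2e^(3t)sin(3t)

Let x_1 = y, x_2 = y'. Then x_1' = x_2 and x_2' = -18x_1 + 6x_2.
A = [[0,1],[-18,6]]; det(A-λI) = λ^2 - 6λ + 18.
Eigenvalues λ = 3 ± 3i.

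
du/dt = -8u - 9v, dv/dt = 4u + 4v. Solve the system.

u(t) = 3c_1e^(-2t) + 3c_2te^(-2t) + c_2e^(-2t), v(t) = -2c_1e^(-2t) - 2c_2te^(-2t) - c_2e^(-2t)

Coefficient matrix A = [[-8, -9], [4, 4]].
Characteristic polynomial det(A - λI) = λ^2 + 4λ + 4 = 0.
Single eigenvalue λ = -2 with algebraic multiplicity 2.
Eigenvector v = (3,-2); generalized eigenvector w with (A-λI)w=v is (1,-1).
General solution: e^(-2t)[c_1·v + c_2·(t·v + w)].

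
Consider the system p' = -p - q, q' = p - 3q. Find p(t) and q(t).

p(t) = -C_1e^(-2t) - C_2te^(-2t) + C_2e^(-2t), q(t) = -C_1e^(-2t) - C_2te^(-2t) + 2C_2e^(-2t)

Coefficient matrix A = [[-1, -1], [1, -3]].
Characteristic polynomial det(A - λI) = λ^2 + 4λ + 4 = 0.
Single eigenvalue λ = -2 with algebraic multiplicity 2.
Eigenvector v = (-1,-1); generalized eigenvector w with (A-λI)w=v is (1,2).
General solution: e^(-2t)[C_1·v + C_2·(t·v + w)].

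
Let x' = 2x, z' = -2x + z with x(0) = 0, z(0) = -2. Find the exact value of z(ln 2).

-4

A = [[2,0],[-2,1]]; eigenvalues λ = 2, 1.
Eigenvectors: (1,-2) for λ=2, (0,-1) for λ=1.
From the initial condition, c_1 = 0, c_2 = 2.
z(ln 2) = (0)(2^2)(-2) + (2)(2^1)(-1) = -4.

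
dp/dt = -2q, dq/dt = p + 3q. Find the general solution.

p(t) = -C_1e^(2t) + 2C_2e^(t), q(t) = C_1e^(2t) - C_2e^(t)

Coefficient matrix A = [[0, -2], [1, 3]].
Characteristic polynomial det(A - λI) = λ^2 - 3λ + 2 = 0.
Eigenvalues λ = 2, 1.
For λ=2: (A-λI) row 1 is [-2, -2], so an eigenvector is (-1, 1).
For λ=1: (A-λI) row 1 is [-1, -2], so an eigenvector is (2, -1).
General solution: C_1e^(2t)(-1,1) + C_2e^(t)(2,-1).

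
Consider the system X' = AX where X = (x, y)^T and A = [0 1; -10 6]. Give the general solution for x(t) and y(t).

x(t) = -c_1e^(3t)sin(t) + c_2e^(3t)cos(t), y(t) = -3c_1e^(3t)sin(t) - c_1e^(3t)cos(t) - c_2e^(3t)sin(t) + 3c_2e^(3t)cos(t)

Coefficient matrix A = [[0, 1], [-10, 6]].
Characteristic polynomial det(A - λI) = λ^2 - 6λ + 10 = 0.
Eigenvalues λ = 3 ± i (complex conjugate pair).
For λ=3+i: an eigenvector is (0,-1) - i(-1,-3) = (0 + i, -1 + 3i).
A real fundamental pair from Re and Im of e^((3+i)t)v: X_1 = e^(3t)(cos(t)·(0,-1) + sin(t)·(-1,-3)), X_2 = e^(3t)(sin(t)·(0,-1) - cos(t)·(-1,-3)).
General solution: c_1X_1 + c_2X_2.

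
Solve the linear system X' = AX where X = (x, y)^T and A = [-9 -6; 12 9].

Coefficient matrix A = [[-9, -6], [12, 9]].
Characteristic polynomial det(A - λI) = λ^2 - 9 = 0.
Eigenvalues λ = 3, -3.
For λ=3: (A-λI) row 1 is [-12, -6], so an eigenvector is (1, -2).
For λ=-3: (A-λI) row 1 is [-6, -6], so an eigenvector is (1, -1).
General solution: C_1e^(3t)(1,-2) + C_2e^(-3t)(1,-1).

x(t) = C_1e^(3t) + C_2e^(-3t), y(t) = -2C_1e^(3t) - C_2e^(-3t)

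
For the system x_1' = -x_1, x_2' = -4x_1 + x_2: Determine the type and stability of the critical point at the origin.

A = [[-1,0],[-4,1]]; det(A-λI) = λ^2 - 1.
λ = -1, 1: opposite signs.

saddle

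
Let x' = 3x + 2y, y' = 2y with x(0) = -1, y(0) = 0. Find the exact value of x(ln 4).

A = [[3,2],[0,2]]; eigenvalues λ = 3, 2.
Eigenvectors: (1,0) for λ=3, (2,-1) for λ=2.
From the initial condition, c_1 = -1, c_2 = 0.
x(ln 4) = (-1)(4^3)(1) + (0)(4^2)(2) = -64.

-64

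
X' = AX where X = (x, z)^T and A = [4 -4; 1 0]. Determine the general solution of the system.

x(t) = -2K_1e^(2t) - 2K_2te^(2t) - 3K_2e^(2t), z(t) = -K_1e^(2t) - K_2te^(2t) - K_2e^(2t)

Coefficient matrix A = [[4, -4], [1, 0]].
Characteristic polynomial det(A - λI) = λ^2 - 4λ + 4 = 0.
Single eigenvalue λ = 2 with algebraic multiplicity 2.
Eigenvector v = (-2,-1); generalized eigenvector w with (A-λI)w=v is (-3,-1).
General solution: e^(2t)[K_1·v + K_2·(t·v + w)].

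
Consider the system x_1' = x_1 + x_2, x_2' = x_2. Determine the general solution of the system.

x_1(t) = -c_1e^(t) - c_2te^(t) + c_2e^(t), x_2(t) = -c_2e^(t)

Coefficient matrix A = [[1, 1], [0, 1]].
Characteristic polynomial det(A - λI) = λ^2 - 2λ + 1 = 0.
Single eigenvalue λ = 1 with algebraic multiplicity 2.
Eigenvector v = (-1,0); generalized eigenvector w with (A-λI)w=v is (1,-1).
General solution: e^(t)[c_1·v + c_2·(t·v + w)].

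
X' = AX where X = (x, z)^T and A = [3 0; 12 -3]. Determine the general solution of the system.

x(t) = K_2e^(3t), z(t) = -K_1e^(-3t) + 2K_2e^(3t)

Coefficient matrix A = [[3, 0], [12, -3]].
Characteristic polynomial det(A - λI) = λ^2 - 9 = 0.
Eigenvalues λ = -3, 3.
For λ=-3: (A-λI) row 1 is [6, 0], so an eigenvector is (0, -1).
For λ=3: (A-λI) row 2 is [12, -6], so an eigenvector is (1, 2).
General solution: K_1e^(-3t)(0,-1) + K_2e^(3t)(1,2).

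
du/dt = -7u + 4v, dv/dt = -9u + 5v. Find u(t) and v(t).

Coefficient matrix A = [[-7, 4], [-9, 5]].
Characteristic polynomial det(A - λI) = λ^2 + 2λ + 1 = 0.
Single eigenvalue λ = -1 with algebraic multiplicity 2.
Eigenvector v = (2,3); generalized eigenvector w with (A-λI)w=v is (-1,-1).
General solution: e^(-t)[K_1·v + K_2·(t·v + w)].

u(t) = 2K_1e^(-t) + 2K_2te^(-t) - K_2e^(-t), v(t) = 3K_1e^(-t) + 3K_2te^(-t) - K_2e^(-t)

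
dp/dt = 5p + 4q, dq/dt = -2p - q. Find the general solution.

p(t) = 2K_1e^(3t) - K_2e^(t), q(t) = -K_1e^(3t) + K_2e^(t)

Coefficient matrix A = [[5, 4], [-2, -1]].
Characteristic polynomial det(A - λI) = λ^2 - 4λ + 3 = 0.
Eigenvalues λ = 3, 1.
For λ=3: (A-λI) row 1 is [2, 4], so an eigenvector is (2, -1).
For λ=1: (A-λI) row 1 is [4, 4], so an eigenvector is (-1, 1).
General solution: K_1e^(3t)(2,-1) + K_2e^(t)(-1,1).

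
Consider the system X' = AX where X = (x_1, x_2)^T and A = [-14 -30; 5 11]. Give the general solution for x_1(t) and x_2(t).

x_1(t) = 3K_1e^(-4t) - 2K_2e^(t), x_2(t) = -K_1e^(-4t) + K_2e^(t)

Coefficient matrix A = [[-14, -30], [5, 11]].
Characteristic polynomial det(A - λI) = λ^2 + 3λ - 4 = 0.
Eigenvalues λ = -4, 1.
For λ=-4: (A-λI) row 1 is [-10, -30], so an eigenvector is (3, -1).
For λ=1: (A-λI) row 1 is [-15, -30], so an eigenvector is (-2, 1).
General solution: K_1e^(-4t)(3,-1) + K_2e^(t)(-2,1).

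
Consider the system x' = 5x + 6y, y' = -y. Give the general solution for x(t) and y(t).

Coefficient matrix A = [[5, 6], [0, -1]].
Characteristic polynomial det(A - λI) = λ^2 - 4λ - 5 = 0.
Eigenvalues λ = -1, 5.
For λ=-1: (A-λI) row 1 is [6, 6], so an eigenvector is (1, -1).
For λ=5: (A-λI) row 1 is [0, 6], so an eigenvector is (1, 0).
General solution: c_1e^(-t)(1,-1) + c_2e^(5t)(1,0).

x(t) = c_1e^(-t) + c_2e^(5t), y(t) = -c_1e^(-t)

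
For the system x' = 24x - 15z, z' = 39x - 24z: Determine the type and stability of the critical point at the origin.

A = [[24,-15],[39,-24]]; det(A-λI) = λ^2 + 9.
λ = 0 ± 3i: zero real part.

center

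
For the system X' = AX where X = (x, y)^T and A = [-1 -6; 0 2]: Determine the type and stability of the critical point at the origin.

A = [[-1,-6],[0,2]]; det(A-λI) = λ^2 - λ - 2.
λ = 2, -1: opposite signs.

saddle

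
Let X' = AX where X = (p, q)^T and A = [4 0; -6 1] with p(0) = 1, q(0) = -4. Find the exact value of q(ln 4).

A = [[4,0],[-6,1]]; eigenvalues λ = 1, 4.
Eigenvectors: (0,1) for λ=1, (1,-2) for λ=4.
From the initial condition, c_1 = -2, c_2 = 1.
q(ln 4) = (-2)(4^1)(1) + (1)(4^4)(-2) = -520.

-520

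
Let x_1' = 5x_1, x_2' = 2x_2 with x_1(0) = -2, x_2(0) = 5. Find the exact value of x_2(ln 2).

A = [[5,0],[0,2]]; eigenvalues λ = 2, 5.
Eigenvectors: (0,1) for λ=2, (-1,0) for λ=5.
From the initial condition, c_1 = 5, c_2 = 2.
x_2(ln 2) = (5)(2^2)(1) + (2)(2^5)(0) = 20.

20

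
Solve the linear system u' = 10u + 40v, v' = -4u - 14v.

u(t) = -3K_1e^(-2t)sin(4t) - K_1e^(-2t)cos(4t) - K_2e^(-2t)sin(4t) + 3K_2e^(-2t)cos(4t), v(t) = K_1e^(-2t)sin(4t) - K_2e^(-2t)cos(4t)

Coefficient matrix A = [[10, 40], [-4, -14]].
Characteristic polynomial det(A - λI) = λ^2 + 4λ + 20 = 0.
Eigenvalues λ = -2 ± 4i (complex conjugate pair).
For λ=-2+4i: an eigenvector is (-1,0) - i(-3,1) = (-1 + 3i, 0 - i).
A real fundamental pair from Re and Im of e^((-2+4i)t)v: X_1 = e^(-2t)(cos(4t)·(-1,0) + sin(4t)·(-3,1)), X_2 = e^(-2t)(sin(4t)·(-1,0) - cos(4t)·(-3,1)).
General solution: K_1X_1 + K_2X_2.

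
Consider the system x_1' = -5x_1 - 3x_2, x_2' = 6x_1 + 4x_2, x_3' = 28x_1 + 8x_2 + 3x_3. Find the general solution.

x_1(t) = C_1e^(-2t) - C_2e^(t), x_2(t) = -C_1e^(-2t) + 2C_2e^(t), x_3(t) = -4C_1e^(-2t) + 6C_2e^(t) + C_3e^(3t)

Coefficient matrix A = [[-5, -3, 0], [6, 4, 0], [28, 8, 3]].
det(A - λI) = 0 gives eigenvalues λ = -2, 1, 3.
For λ=-2: eigenvector (1,-1,-4).
For λ=1: eigenvector (-1,2,6).
For λ=3: eigenvector (0,0,1).
General solution: C_1e^(-2t)(1,-1,-4) + C_2e^(t)(-1,2,6) + C_3e^(3t)(0,0,1).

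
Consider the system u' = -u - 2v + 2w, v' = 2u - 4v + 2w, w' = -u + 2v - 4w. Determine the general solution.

u(t) = K_1e^(-3t) + 2K_2e^(-4t), v(t) = K_2e^(-4t) + K_3e^(-2t), w(t) = -K_1e^(-3t) - 2K_2e^(-4t) + K_3e^(-2t)

Coefficient matrix A = [[-1, -2, 2], [2, -4, 2], [-1, 2, -4]].
det(A - λI) = 0 gives eigenvalues λ = -3, -4, -2.
For λ=-3: eigenvector (1,0,-1).
For λ=-4: eigenvector (2,1,-2).
For λ=-2: eigenvector (0,1,1).
General solution: K_1e^(-3t)(1,0,-1) + K_2e^(-4t)(2,1,-2) + K_3e^(-2t)(0,1,1).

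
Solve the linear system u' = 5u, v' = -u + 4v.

u(t) = -C_1e^(5t), v(t) = C_1e^(5t) - C_2e^(4t)

Coefficient matrix A = [[5, 0], [-1, 4]].
Characteristic polynomial det(A - λI) = λ^2 - 9λ + 20 = 0.
Eigenvalues λ = 5, 4.
For λ=5: (A-λI) row 2 is [-1, -1], so an eigenvector is (-1, 1).
For λ=4: (A-λI) row 1 is [1, 0], so an eigenvector is (0, -1).
General solution: C_1e^(5t)(-1,1) + C_2e^(4t)(0,-1).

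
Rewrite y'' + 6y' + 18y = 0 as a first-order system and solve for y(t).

Let x_1 = y, x_2 = y'. Then x_1' = x_2 and x_2' = -18x_1 - 6x_2.
A = [[0,1],[-18,-6]]; det(A-λI) = λ^2 + 6λ + 18.
Eigenvalues λ = -3 ± 3i.

y(t) = C_1e^(-3t)cos(3t) + C_2e^(-3t)sin(3t)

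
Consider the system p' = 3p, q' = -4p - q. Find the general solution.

Coefficient matrix A = [[3, 0], [-4, -1]].
Characteristic polynomial det(A - λI) = λ^2 - 2λ - 3 = 0.
Eigenvalues λ = 3, -1.
For λ=3: (A-λI) row 2 is [-4, -4], so an eigenvector is (-1, 1).
For λ=-1: (A-λI) row 1 is [4, 0], so an eigenvector is (0, -1).
General solution: C_1e^(3t)(-1,1) + C_2e^(-t)(0,-1).

p(t) = -C_1e^(3t), q(t) = C_1e^(3t) - C_2e^(-t)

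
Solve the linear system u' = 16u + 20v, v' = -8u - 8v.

u(t) = K_1e^(4t)sin(4t) + 2K_1e^(4t)cos(4t) + 2K_2e^(4t)sin(4t) - K_2e^(4t)cos(4t), v(t) = -K_1e^(4t)sin(4t) - K_1e^(4t)cos(4t) - K_2e^(4t)sin(4t) + K_2e^(4t)cos(4t)

Coefficient matrix A = [[16, 20], [-8, -8]].
Characteristic polynomial det(A - λI) = λ^2 - 8λ + 32 = 0.
Eigenvalues λ = 4 ± 4i (complex conjugate pair).
For λ=4+4i: an eigenvector is (2,-1) - i(1,-1) = (2 - i, -1 + i).
A real fundamental pair from Re and Im of e^((4+4i)t)v: X_1 = e^(4t)(cos(4t)·(2,-1) + sin(4t)·(1,-1)), X_2 = e^(4t)(sin(4t)·(2,-1) - cos(4t)·(1,-1)).
General solution: K_1X_1 + K_2X_2.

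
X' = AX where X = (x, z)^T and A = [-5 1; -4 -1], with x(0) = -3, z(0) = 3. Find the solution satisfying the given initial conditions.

Coefficient matrix A = [[-5, 1], [-4, -1]].
Characteristic polynomial det(A - λI) = λ^2 + 6λ + 9 = 0.
Single eigenvalue λ = -3 with algebraic multiplicity 2.
Eigenvector v = (1,2); generalized eigenvector w with (A-λI)w=v is (-1,-1).
General solution: e^(-3t)[K_1·v + K_2·(t·v + w)].
Applying x(0)=-3, z(0)=3 gives K_1=6, K_2=9.

x(t) = 9te^(-3t) - 3e^(-3t), z(t) = 18te^(-3t) + 3e^(-3t)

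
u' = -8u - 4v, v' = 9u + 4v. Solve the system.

u(t) = 2K_1e^(-2t) + 2K_2te^(-2t) + K_2e^(-2t), v(t) = -3K_1e^(-2t) - 3K_2te^(-2t) - 2K_2e^(-2t)

Coefficient matrix A = [[-8, -4], [9, 4]].
Characteristic polynomial det(A - λI) = λ^2 + 4λ + 4 = 0.
Single eigenvalue λ = -2 with algebraic multiplicity 2.
Eigenvector v = (2,-3); generalized eigenvector w with (A-λI)w=v is (1,-2).
General solution: e^(-2t)[K_1·v + K_2·(t·v + w)].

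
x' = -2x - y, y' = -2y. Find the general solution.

x(t) = c_1e^(-2t) + c_2te^(-2t) - 2c_2e^(-2t), y(t) = -c_2e^(-2t)

Coefficient matrix A = [[-2, -1], [0, -2]].
Characteristic polynomial det(A - λI) = λ^2 + 4λ + 4 = 0.
Single eigenvalue λ = -2 with algebraic multiplicity 2.
Eigenvector v = (1,0); generalized eigenvector w with (A-λI)w=v is (-2,-1).
General solution: e^(-2t)[c_1·v + c_2·(t·v + w)].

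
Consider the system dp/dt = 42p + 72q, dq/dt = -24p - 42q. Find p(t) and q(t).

p(t) = -3c_1e^(-6t) - 2c_2e^(6t), q(t) = 2c_1e^(-6t) + c_2e^(6t)

Coefficient matrix A = [[42, 72], [-24, -42]].
Characteristic polynomial det(A - λI) = λ^2 - 36 = 0.
Eigenvalues λ = -6, 6.
For λ=-6: (A-λI) row 1 is [48, 72], so an eigenvector is (-3, 2).
For λ=6: (A-λI) row 1 is [36, 72], so an eigenvector is (-2, 1).
General solution: c_1e^(-6t)(-3,2) + c_2e^(6t)(-2,1).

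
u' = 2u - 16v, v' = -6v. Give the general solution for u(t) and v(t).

Coefficient matrix A = [[2, -16], [0, -6]].
Characteristic polynomial det(A - λI) = λ^2 + 4λ - 12 = 0.
Eigenvalues λ = 2, -6.
For λ=2: (A-λI) row 1 is [0, -16], so an eigenvector is (-1, 0).
For λ=-6: (A-λI) row 1 is [8, -16], so an eigenvector is (-2, -1).
General solution: K_1e^(2t)(-1,0) + K_2e^(-6t)(-2,-1).

u(t) = -K_1e^(2t) - 2K_2e^(-6t), v(t) = -K_2e^(-6t)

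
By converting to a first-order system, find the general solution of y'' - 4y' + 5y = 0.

Let x_1 = y, x_2 = y'. Then x_1' = x_2 and x_2' = -5x_1 + 4x_2.
A = [[0,1],[-5,4]]; det(A-λI) = λ^2 - 4λ + 5.
Eigenvalues λ = 2 ± i.

y(t) = c_1e^(2t)cos(t) + c_2e^(2t)sin(t)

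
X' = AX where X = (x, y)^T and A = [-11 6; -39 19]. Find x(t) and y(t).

x(t) = c_1e^(4t)sin(3t) + c_1e^(4t)cos(3t) + c_2e^(4t)sin(3t) - c_2e^(4t)cos(3t), y(t) = 2c_1e^(4t)sin(3t) + 3c_1e^(4t)cos(3t) + 3c_2e^(4t)sin(3t) - 2c_2e^(4t)cos(3t)

Coefficient matrix A = [[-11, 6], [-39, 19]].
Characteristic polynomial det(A - λI) = λ^2 - 8λ + 25 = 0.
Eigenvalues λ = 4 ± 3i (complex conjugate pair).
For λ=4+3i: an eigenvector is (1,3) - i(1,2) = (1 - i, 3 - 2i).
A real fundamental pair from Re and Im of e^((4+3i)t)v: X_1 = e^(4t)(cos(3t)·(1,3) + sin(3t)·(1,2)), X_2 = e^(4t)(sin(3t)·(1,3) - cos(3t)·(1,2)).
General solution: c_1X_1 + c_2X_2.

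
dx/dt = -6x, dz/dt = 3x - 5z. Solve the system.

x(t) = c_1e^(-6t), z(t) = -3c_1e^(-6t) - c_2e^(-5t)

Coefficient matrix A = [[-6, 0], [3, -5]].
Characteristic polynomial det(A - λI) = λ^2 + 11λ + 30 = 0.
Eigenvalues λ = -6, -5.
For λ=-6: (A-λI) row 2 is [3, 1], so an eigenvector is (1, -3).
For λ=-5: (A-λI) row 1 is [-1, 0], so an eigenvector is (0, -1).
General solution: c_1e^(-6t)(1,-3) + c_2e^(-5t)(0,-1).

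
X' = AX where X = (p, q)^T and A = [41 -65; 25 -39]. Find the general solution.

Coefficient matrix A = [[41, -65], [25, -39]].
Characteristic polynomial det(A - λI) = λ^2 - 2λ + 26 = 0.
Eigenvalues λ = 1 ± 5i (complex conjugate pair).
For λ=1+5i: an eigenvector is (-2,-1) - i(-3,-2) = (-2 + 3i, -1 + 2i).
A real fundamental pair from Re and Im of e^((1+5i)t)v: X_1 = e^(t)(cos(5t)·(-2,-1) + sin(5t)·(-3,-2)), X_2 = e^(t)(sin(5t)·(-2,-1) - cos(5t)·(-3,-2)).
General solution: C_1X_1 + C_2X_2.

p(t) = -3C_1e^(t)sin(5t) - 2C_1e^(t)cos(5t) - 2C_2e^(t)sin(5t) + 3C_2e^(t)cos(5t), q(t) = -2C_1e^(t)sin(5t) - C_1e^(t)cos(5t) - C_2e^(t)sin(5t) + 2C_2e^(t)cos(5t)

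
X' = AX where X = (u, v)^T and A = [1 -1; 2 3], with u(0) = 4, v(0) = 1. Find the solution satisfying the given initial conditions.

Coefficient matrix A = [[1, -1], [2, 3]].
Characteristic polynomial det(A - λI) = λ^2 - 4λ + 5 = 0.
Eigenvalues λ = 2 ± i (complex conjugate pair).
For λ=2+i: an eigenvector is (0,-1) - i(1,-1) = (0 - i, -1 + i).
A real fundamental pair from Re and Im of e^((2+i)t)v: X_1 = e^(2t)(cos(t)·(0,-1) + sin(t)·(1,-1)), X_2 = e^(2t)(sin(t)·(0,-1) - cos(t)·(1,-1)).
General solution: K_1X_1 + K_2X_2.
Applying u(0)=4, v(0)=1 gives K_1=-5, K_2=-4.

u(t) = -5e^(2t)sin(t) + 4e^(2t)cos(t), v(t) = 9e^(2t)sin(t) + e^(2t)cos(t)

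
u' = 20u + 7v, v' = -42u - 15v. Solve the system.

Coefficient matrix A = [[20, 7], [-42, -15]].
Characteristic polynomial det(A - λI) = λ^2 - 5λ - 6 = 0.
Eigenvalues λ = -1, 6.
For λ=-1: (A-λI) row 1 is [21, 7], so an eigenvector is (-1, 3).
For λ=6: (A-λI) row 1 is [14, 7], so an eigenvector is (-1, 2).
General solution: c_1e^(-t)(-1,3) + c_2e^(6t)(-1,2).

u(t) = -c_1e^(-t) - c_2e^(6t), v(t) = 3c_1e^(-t) + 2c_2e^(6t)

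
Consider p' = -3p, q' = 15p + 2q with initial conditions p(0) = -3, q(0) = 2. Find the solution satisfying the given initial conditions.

p(t) = -3e^(-3t), q(t) = -7e^(2t) + 9e^(-3t)

Coefficient matrix A = [[-3, 0], [15, 2]].
Characteristic polynomial det(A - λI) = λ^2 + λ - 6 = 0.
Eigenvalues λ = 2, -3.
For λ=2: (A-λI) row 1 is [-5, 0], so an eigenvector is (0, -1).
For λ=-3: (A-λI) row 2 is [15, 5], so an eigenvector is (1, -3).
General solution: c_1e^(2t)(0,-1) + c_2e^(-3t)(1,-3).
Applying p(0)=-3, q(0)=2 gives c_1=7, c_2=-3.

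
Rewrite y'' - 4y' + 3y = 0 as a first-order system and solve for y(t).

Let x_1 = y, x_2 = y'. Then x_1' = x_2 and x_2' = -3x_1 + 4x_2.
A = [[0,1],[-3,4]]; det(A-λI) = λ^2 - 4λ + 3.
Eigenvalues λ = 3, 1 with eigenvectors (1,3), (1,1).

y(t) = C_1e^(3t) + C_2e^(t)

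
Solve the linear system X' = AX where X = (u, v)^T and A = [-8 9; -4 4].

u(t) = -3c_1e^(-2t) - 3c_2te^(-2t) - c_2e^(-2t), v(t) = -2c_1e^(-2t) - 2c_2te^(-2t) - c_2e^(-2t)

Coefficient matrix A = [[-8, 9], [-4, 4]].
Characteristic polynomial det(A - λI) = λ^2 + 4λ + 4 = 0.
Single eigenvalue λ = -2 with algebraic multiplicity 2.
Eigenvector v = (-3,-2); generalized eigenvector w with (A-λI)w=v is (-1,-1).
General solution: e^(-2t)[c_1·v + c_2·(t·v + w)].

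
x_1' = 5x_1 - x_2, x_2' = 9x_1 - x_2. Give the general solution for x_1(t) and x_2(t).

x_1(t) = -K_1e^(2t) - K_2te^(2t) - K_2e^(2t), x_2(t) = -3K_1e^(2t) - 3K_2te^(2t) - 2K_2e^(2t)

Coefficient matrix A = [[5, -1], [9, -1]].
Characteristic polynomial det(A - λI) = λ^2 - 4λ + 4 = 0.
Single eigenvalue λ = 2 with algebraic multiplicity 2.
Eigenvector v = (-1,-3); generalized eigenvector w with (A-λI)w=v is (-1,-2).
General solution: e^(2t)[K_1·v + K_2·(t·v + w)].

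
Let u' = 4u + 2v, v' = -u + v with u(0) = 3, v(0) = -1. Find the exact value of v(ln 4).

-112

A = [[4,2],[-1,1]]; eigenvalues λ = 2, 3.
Eigenvectors: (-1,1) for λ=2, (2,-1) for λ=3.
From the initial condition, c_1 = 1, c_2 = 2.
v(ln 4) = (1)(4^2)(1) + (2)(4^3)(-1) = -112.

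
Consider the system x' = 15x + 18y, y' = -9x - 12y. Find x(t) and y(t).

x(t) = -C_1e^(-3t) - 2C_2e^(6t), y(t) = C_1e^(-3t) + C_2e^(6t)

Coefficient matrix A = [[15, 18], [-9, -12]].
Characteristic polynomial det(A - λI) = λ^2 - 3λ - 18 = 0.
Eigenvalues λ = -3, 6.
For λ=-3: (A-λI) row 1 is [18, 18], so an eigenvector is (-1, 1).
For λ=6: (A-λI) row 1 is [9, 18], so an eigenvector is (-2, 1).
General solution: C_1e^(-3t)(-1,1) + C_2e^(6t)(-2,1).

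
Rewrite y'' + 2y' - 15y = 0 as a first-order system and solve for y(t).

Let x_1 = y, x_2 = y'. Then x_1' = x_2 and x_2' = 15x_1 - 2x_2.
A = [[0,1],[15,-2]]; det(A-λI) = λ^2 + 2λ - 15.
Eigenvalues λ = -5, 3 with eigenvectors (1,-5), (1,3).

y(t) = c_1e^(-5t) + c_2e^(3t)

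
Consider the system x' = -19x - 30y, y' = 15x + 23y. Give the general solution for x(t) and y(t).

x(t) = 3c_1e^(2t)sin(3t) + c_1e^(2t)cos(3t) + c_2e^(2t)sin(3t) - 3c_2e^(2t)cos(3t), y(t) = -2c_1e^(2t)sin(3t) - c_1e^(2t)cos(3t) - c_2e^(2t)sin(3t) + 2c_2e^(2t)cos(3t)

Coefficient matrix A = [[-19, -30], [15, 23]].
Characteristic polynomial det(A - λI) = λ^2 - 4λ + 13 = 0.
Eigenvalues λ = 2 ± 3i (complex conjugate pair).
For λ=2+3i: an eigenvector is (1,-1) - i(3,-2) = (1 - 3i, -1 + 2i).
A real fundamental pair from Re and Im of e^((2+3i)t)v: X_1 = e^(2t)(cos(3t)·(1,-1) + sin(3t)·(3,-2)), X_2 = e^(2t)(sin(3t)·(1,-1) - cos(3t)·(3,-2)).
General solution: c_1X_1 + c_2X_2.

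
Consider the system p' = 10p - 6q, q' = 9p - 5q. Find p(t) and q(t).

p(t) = -2c_1e^(t) + c_2e^(4t), q(t) = -3c_1e^(t) + c_2e^(4t)

Coefficient matrix A = [[10, -6], [9, -5]].
Characteristic polynomial det(A - λI) = λ^2 - 5λ + 4 = 0.
Eigenvalues λ = 1, 4.
For λ=1: (A-λI) row 1 is [9, -6], so an eigenvector is (-2, -3).
For λ=4: (A-λI) row 1 is [6, -6], so an eigenvector is (1, 1).
General solution: c_1e^(t)(-2,-3) + c_2e^(4t)(1,1).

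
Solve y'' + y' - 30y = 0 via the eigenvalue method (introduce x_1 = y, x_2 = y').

y(t) = C_1e^(5t) + C_2e^(-6t)

Let x_1 = y, x_2 = y'. Then x_1' = x_2 and x_2' = 30x_1 - x_2.
A = [[0,1],[30,-1]]; det(A-λI) = λ^2 + λ - 30.
Eigenvalues λ = 5, -6 with eigenvectors (1,5), (1,-6).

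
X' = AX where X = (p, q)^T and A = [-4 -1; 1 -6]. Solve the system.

p(t) = C_1e^(-5t) + C_2te^(-5t) - C_2e^(-5t), q(t) = C_1e^(-5t) + C_2te^(-5t) - 2C_2e^(-5t)

Coefficient matrix A = [[-4, -1], [1, -6]].
Characteristic polynomial det(A - λI) = λ^2 + 10λ + 25 = 0.
Single eigenvalue λ = -5 with algebraic multiplicity 2.
Eigenvector v = (1,1); generalized eigenvector w with (A-λI)w=v is (-1,-2).
General solution: e^(-5t)[C_1·v + C_2·(t·v + w)].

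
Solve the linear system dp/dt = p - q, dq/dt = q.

Coefficient matrix A = [[1, -1], [0, 1]].
Characteristic polynomial det(A - λI) = λ^2 - 2λ + 1 = 0.
Single eigenvalue λ = 1 with algebraic multiplicity 2.
Eigenvector v = (1,0); generalized eigenvector w with (A-λI)w=v is (2,-1).
General solution: e^(t)[K_1·v + K_2·(t·v + w)].

p(t) = K_1e^(t) + K_2te^(t) + 2K_2e^(t), q(t) = -K_2e^(t)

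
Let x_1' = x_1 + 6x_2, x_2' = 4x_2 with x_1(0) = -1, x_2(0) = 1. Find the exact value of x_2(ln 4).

256

A = [[1,6],[0,4]]; eigenvalues λ = 4, 1.
Eigenvectors: (-2,-1) for λ=4, (-1,0) for λ=1.
From the initial condition, c_1 = -1, c_2 = 3.
x_2(ln 4) = (-1)(4^4)(-1) + (3)(4^1)(0) = 256.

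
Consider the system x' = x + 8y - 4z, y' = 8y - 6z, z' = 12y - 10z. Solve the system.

Coefficient matrix A = [[1, 8, -4], [0, 8, -6], [0, 12, -10]].
det(A - λI) = 0 gives eigenvalues λ = 1, 2, -4.
For λ=1: eigenvector (1,0,0).
For λ=2: eigenvector (4,1,1).
For λ=-4: eigenvector (0,1,2).
General solution: K_1e^(t)(1,0,0) + K_2e^(2t)(4,1,1) + K_3e^(-4t)(0,1,2).

x(t) = K_1e^(t) + 4K_2e^(2t), y(t) = K_2e^(2t) + K_3e^(-4t), z(t) = K_2e^(2t) + 2K_3e^(-4t)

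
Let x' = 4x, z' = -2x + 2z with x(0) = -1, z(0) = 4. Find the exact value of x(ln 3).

-81

A = [[4,0],[-2,2]]; eigenvalues λ = 4, 2.
Eigenvectors: (1,-1) for λ=4, (0,-1) for λ=2.
From the initial condition, c_1 = -1, c_2 = -3.
x(ln 3) = (-1)(3^4)(1) + (-3)(3^2)(0) = -81.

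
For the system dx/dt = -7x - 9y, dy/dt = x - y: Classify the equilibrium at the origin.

A = [[-7,-9],[1,-1]]; det(A-λI) = λ^2 + 8λ + 16.
repeated λ = -4 with a single eigenvector.

stable improper node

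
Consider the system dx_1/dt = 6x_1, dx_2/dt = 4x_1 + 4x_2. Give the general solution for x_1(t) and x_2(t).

x_1(t) = C_2e^(6t), x_2(t) = C_1e^(4t) + 2C_2e^(6t)

Coefficient matrix A = [[6, 0], [4, 4]].
Characteristic polynomial det(A - λI) = λ^2 - 10λ + 24 = 0.
Eigenvalues λ = 4, 6.
For λ=4: (A-λI) row 1 is [2, 0], so an eigenvector is (0, 1).
For λ=6: (A-λI) row 2 is [4, -2], so an eigenvector is (1, 2).
General solution: C_1e^(4t)(0,1) + C_2e^(6t)(1,2).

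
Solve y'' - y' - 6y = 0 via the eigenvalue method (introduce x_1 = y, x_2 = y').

Let x_1 = y, x_2 = y'. Then x_1' = x_2 and x_2' = 6x_1 + x_2.
A = [[0,1],[6,1]]; det(A-λI) = λ^2 - λ - 6.
Eigenvalues λ = -2, 3 with eigenvectors (1,-2), (1,3).

y(t) = K_1e^(-2t) + K_2e^(3t)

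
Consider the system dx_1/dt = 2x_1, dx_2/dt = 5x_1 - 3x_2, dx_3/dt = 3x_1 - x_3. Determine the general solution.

x_1(t) = c_3e^(2t), x_2(t) = c_2e^(-3t) + c_3e^(2t), x_3(t) = c_1e^(-t) + c_3e^(2t)

Coefficient matrix A = [[2, 0, 0], [5, -3, 0], [3, 0, -1]].
det(A - λI) = 0 gives eigenvalues λ = -1, -3, 2.
For λ=-1: eigenvector (0,0,1).
For λ=-3: eigenvector (0,1,0).
For λ=2: eigenvector (1,1,1).
General solution: c_1e^(-t)(0,0,1) + c_2e^(-3t)(0,1,0) + c_3e^(2t)(1,1,1).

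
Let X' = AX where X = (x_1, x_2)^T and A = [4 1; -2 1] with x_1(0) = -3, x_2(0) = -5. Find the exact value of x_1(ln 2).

A = [[4,1],[-2,1]]; eigenvalues λ = 2, 3.
Eigenvectors: (-1,2) for λ=2, (1,-1) for λ=3.
From the initial condition, c_1 = -8, c_2 = -11.
x_1(ln 2) = (-8)(2^2)(-1) + (-11)(2^3)(1) = -56.

-56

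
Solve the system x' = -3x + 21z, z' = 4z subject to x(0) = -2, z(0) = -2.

Coefficient matrix A = [[-3, 21], [0, 4]].
Characteristic polynomial det(A - λI) = λ^2 - λ - 12 = 0.
Eigenvalues λ = 4, -3.
For λ=4: (A-λI) row 1 is [-7, 21], so an eigenvector is (3, 1).
For λ=-3: (A-λI) row 1 is [0, 21], so an eigenvector is (-1, 0).
General solution: c_1e^(4t)(3,1) + c_2e^(-3t)(-1,0).
Applying x(0)=-2, z(0)=-2 gives c_1=-2, c_2=-4.

x(t) = -6e^(4t) + 4e^(-3t), z(t) = -2e^(4t)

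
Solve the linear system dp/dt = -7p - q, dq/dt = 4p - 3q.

p(t) = c_1e^(-5t) + c_2te^(-5t), q(t) = -2c_1e^(-5t) - 2c_2te^(-5t) - c_2e^(-5t)

Coefficient matrix A = [[-7, -1], [4, -3]].
Characteristic polynomial det(A - λI) = λ^2 + 10λ + 25 = 0.
Single eigenvalue λ = -5 with algebraic multiplicity 2.
Eigenvector v = (1,-2); generalized eigenvector w with (A-λI)w=v is (0,-1).
General solution: e^(-5t)[c_1·v + c_2·(t·v + w)].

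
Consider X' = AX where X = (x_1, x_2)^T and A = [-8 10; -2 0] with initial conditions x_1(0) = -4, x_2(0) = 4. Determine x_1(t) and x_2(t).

x_1(t) = 28e^(-4t)sin(2t) - 4e^(-4t)cos(2t), x_2(t) = 12e^(-4t)sin(2t) + 4e^(-4t)cos(2t)

Coefficient matrix A = [[-8, 10], [-2, 0]].
Characteristic polynomial det(A - λI) = λ^2 + 8λ + 20 = 0.
Eigenvalues λ = -4 ± 2i (complex conjugate pair).
For λ=-4+2i: an eigenvector is (-2,-1) - i(-1,0) = (-2 + i, -1).
A real fundamental pair from Re and Im of e^((-4+2i)t)v: X_1 = e^(-4t)(cos(2t)·(-2,-1) + sin(2t)·(-1,0)), X_2 = e^(-4t)(sin(2t)·(-2,-1) - cos(2t)·(-1,0)).
General solution: c_1X_1 + c_2X_2.
Applying x_1(0)=-4, x_2(0)=4 gives c_1=-4, c_2=-12.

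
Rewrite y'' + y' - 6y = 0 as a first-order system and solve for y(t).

Let x_1 = y, x_2 = y'. Then x_1' = x_2 and x_2' = 6x_1 - x_2.
A = [[0,1],[6,-1]]; det(A-λI) = λ^2 + λ - 6.
Eigenvalues λ = -3, 2 with eigenvectors (1,-3), (1,2).

y(t) = c_1e^(-3t) + c_2e^(2t)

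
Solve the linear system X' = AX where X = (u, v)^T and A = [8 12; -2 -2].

u(t) = -3K_1e^(4t) - 2K_2e^(2t), v(t) = K_1e^(4t) + K_2e^(2t)

Coefficient matrix A = [[8, 12], [-2, -2]].
Characteristic polynomial det(A - λI) = λ^2 - 6λ + 8 = 0.
Eigenvalues λ = 4, 2.
For λ=4: (A-λI) row 1 is [4, 12], so an eigenvector is (-3, 1).
For λ=2: (A-λI) row 1 is [6, 12], so an eigenvector is (-2, 1).
General solution: K_1e^(4t)(-3,1) + K_2e^(2t)(-2,1).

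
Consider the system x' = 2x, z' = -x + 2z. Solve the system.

x(t) = c_2e^(2t), z(t) = -c_1e^(2t) - c_2te^(2t)

Coefficient matrix A = [[2, 0], [-1, 2]].
Characteristic polynomial det(A - λI) = λ^2 - 4λ + 4 = 0.
Single eigenvalue λ = 2 with algebraic multiplicity 2.
Eigenvector v = (0,-1); generalized eigenvector w with (A-λI)w=v is (1,0).
General solution: e^(2t)[c_1·v + c_2·(t·v + w)].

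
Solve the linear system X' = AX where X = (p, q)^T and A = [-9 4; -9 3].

p(t) = -2K_1e^(-3t) - 2K_2te^(-3t) + K_2e^(-3t), q(t) = -3K_1e^(-3t) - 3K_2te^(-3t) + K_2e^(-3t)

Coefficient matrix A = [[-9, 4], [-9, 3]].
Characteristic polynomial det(A - λI) = λ^2 + 6λ + 9 = 0.
Single eigenvalue λ = -3 with algebraic multiplicity 2.
Eigenvector v = (-2,-3); generalized eigenvector w with (A-λI)w=v is (1,1).
General solution: e^(-3t)[K_1·v + K_2·(t·v + w)].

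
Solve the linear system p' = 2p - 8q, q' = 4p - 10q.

Coefficient matrix A = [[2, -8], [4, -10]].
Characteristic polynomial det(A - λI) = λ^2 + 8λ + 12 = 0.
Eigenvalues λ = -6, -2.
For λ=-6: (A-λI) row 1 is [8, -8], so an eigenvector is (-1, -1).
For λ=-2: (A-λI) row 1 is [4, -8], so an eigenvector is (2, 1).
General solution: C_1e^(-6t)(-1,-1) + C_2e^(-2t)(2,1).

p(t) = -C_1e^(-6t) + 2C_2e^(-2t), q(t) = -C_1e^(-6t) + C_2e^(-2t)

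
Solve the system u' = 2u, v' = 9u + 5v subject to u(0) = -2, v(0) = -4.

Coefficient matrix A = [[2, 0], [9, 5]].
Characteristic polynomial det(A - λI) = λ^2 - 7λ + 10 = 0.
Eigenvalues λ = 5, 2.
For λ=5: (A-λI) row 1 is [-3, 0], so an eigenvector is (0, 1).
For λ=2: (A-λI) row 2 is [9, 3], so an eigenvector is (1, -3).
General solution: C_1e^(5t)(0,1) + C_2e^(2t)(1,-3).
Applying u(0)=-2, v(0)=-4 gives C_1=-10, C_2=-2.

u(t) = -2e^(2t), v(t) = -10e^(5t) + 6e^(2t)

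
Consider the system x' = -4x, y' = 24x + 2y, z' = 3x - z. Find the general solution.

Coefficient matrix A = [[-4, 0, 0], [24, 2, 0], [3, 0, -1]].
det(A - λI) = 0 gives eigenvalues λ = -4, -1, 2.
For λ=-4: eigenvector (1,-4,-1).
For λ=-1: eigenvector (0,0,1).
For λ=2: eigenvector (0,1,0).
General solution: K_1e^(-4t)(1,-4,-1) + K_2e^(-t)(0,0,1) + K_3e^(2t)(0,1,0).

x(t) = K_1e^(-4t), y(t) = -4K_1e^(-4t) + K_3e^(2t), z(t) = -K_1e^(-4t) + K_2e^(-t)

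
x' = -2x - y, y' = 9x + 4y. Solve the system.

Coefficient matrix A = [[-2, -1], [9, 4]].
Characteristic polynomial det(A - λI) = λ^2 - 2λ + 1 = 0.
Single eigenvalue λ = 1 with algebraic multiplicity 2.
Eigenvector v = (-1,3); generalized eigenvector w with (A-λI)w=v is (0,1).
General solution: e^(t)[C_1·v + C_2·(t·v + w)].

x(t) = -C_1e^(t) - C_2te^(t), y(t) = 3C_1e^(t) + 3C_2te^(t) + C_2e^(t)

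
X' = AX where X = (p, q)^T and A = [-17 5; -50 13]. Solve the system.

Coefficient matrix A = [[-17, 5], [-50, 13]].
Characteristic polynomial det(A - λI) = λ^2 + 4λ + 29 = 0.
Eigenvalues λ = -2 ± 5i (complex conjugate pair).
For λ=-2+5i: an eigenvector is (1,3) - i(0,-1) = (1, 3 + i).
A real fundamental pair from Re and Im of e^((-2+5i)t)v: X_1 = e^(-2t)(cos(5t)·(1,3) + sin(5t)·(0,-1)), X_2 = e^(-2t)(sin(5t)·(1,3) - cos(5t)·(0,-1)).
General solution: C_1X_1 + C_2X_2.

p(t) = C_1e^(-2t)cos(5t) + C_2e^(-2t)sin(5t), q(t) = -C_1e^(-2t)sin(5t) + 3C_1e^(-2t)cos(5t) + 3C_2e^(-2t)sin(5t) + C_2e^(-2t)cos(5t)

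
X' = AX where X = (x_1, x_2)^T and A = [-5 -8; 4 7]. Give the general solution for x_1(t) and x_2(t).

x_1(t) = 2C_1e^(-t) + C_2e^(3t), x_2(t) = -C_1e^(-t) - C_2e^(3t)

Coefficient matrix A = [[-5, -8], [4, 7]].
Characteristic polynomial det(A - λI) = λ^2 - 2λ - 3 = 0.
Eigenvalues λ = -1, 3.
For λ=-1: (A-λI) row 1 is [-4, -8], so an eigenvector is (2, -1).
For λ=3: (A-λI) row 1 is [-8, -8], so an eigenvector is (1, -1).
General solution: C_1e^(-t)(2,-1) + C_2e^(3t)(1,-1).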